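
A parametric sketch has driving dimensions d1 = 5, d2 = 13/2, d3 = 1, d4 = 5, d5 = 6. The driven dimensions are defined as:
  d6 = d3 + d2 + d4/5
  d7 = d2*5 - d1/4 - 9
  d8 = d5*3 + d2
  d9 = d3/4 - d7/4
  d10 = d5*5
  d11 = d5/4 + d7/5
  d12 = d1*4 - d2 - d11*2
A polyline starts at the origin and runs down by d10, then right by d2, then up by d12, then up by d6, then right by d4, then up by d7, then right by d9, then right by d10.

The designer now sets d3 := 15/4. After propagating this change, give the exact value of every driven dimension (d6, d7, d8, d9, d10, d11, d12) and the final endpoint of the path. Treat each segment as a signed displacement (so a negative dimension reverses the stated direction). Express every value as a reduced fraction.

Apply edit: d3 := 15/4
  d6 = d3 + d2 + d4/5 = 45/4
  d7 = d2*5 - d1/4 - 9 = 89/4
  d8 = d5*3 + d2 = 49/2
  d9 = d3/4 - d7/4 = -37/8
  d10 = d5*5 = 30
  d11 = d5/4 + d7/5 = 119/20
  d12 = d1*4 - d2 - d11*2 = 8/5
Walk from origin (0, 0):
  seg 1: down by d10 = 30 → (0, -30)
  seg 2: right by d2 = 13/2 → (13/2, -30)
  seg 3: up by d12 = 8/5 → (13/2, -142/5)
  seg 4: up by d6 = 45/4 → (13/2, -343/20)
  seg 5: right by d4 = 5 → (23/2, -343/20)
  seg 6: up by d7 = 89/4 → (23/2, 51/10)
  seg 7: right by d9 = -37/8 → (55/8, 51/10)
  seg 8: right by d10 = 30 → (295/8, 51/10)

d6 = 45/4
d7 = 89/4
d8 = 49/2
d9 = -37/8
d10 = 30
d11 = 119/20
d12 = 8/5
endpoint = (295/8, 51/10)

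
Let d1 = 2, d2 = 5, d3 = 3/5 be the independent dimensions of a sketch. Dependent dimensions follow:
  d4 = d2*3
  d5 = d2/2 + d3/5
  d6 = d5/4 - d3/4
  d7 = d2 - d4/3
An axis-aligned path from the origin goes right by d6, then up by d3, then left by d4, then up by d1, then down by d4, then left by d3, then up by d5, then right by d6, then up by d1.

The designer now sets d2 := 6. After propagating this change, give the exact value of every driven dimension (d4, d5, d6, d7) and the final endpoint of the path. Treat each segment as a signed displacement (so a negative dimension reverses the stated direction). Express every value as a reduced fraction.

d4 = 18
d5 = 78/25
d6 = 63/100
d7 = 0
endpoint = (-867/50, -257/25)

Apply edit: d2 := 6
  d4 = d2*3 = 18
  d5 = d2/2 + d3/5 = 78/25
  d6 = d5/4 - d3/4 = 63/100
  d7 = d2 - d4/3 = 0
Walk from origin (0, 0):
  seg 1: right by d6 = 63/100 → (63/100, 0)
  seg 2: up by d3 = 3/5 → (63/100, 3/5)
  seg 3: left by d4 = 18 → (-1737/100, 3/5)
  seg 4: up by d1 = 2 → (-1737/100, 13/5)
  seg 5: down by d4 = 18 → (-1737/100, -77/5)
  seg 6: left by d3 = 3/5 → (-1797/100, -77/5)
  seg 7: up by d5 = 78/25 → (-1797/100, -307/25)
  seg 8: right by d6 = 63/100 → (-867/50, -307/25)
  seg 9: up by d1 = 2 → (-867/50, -257/25)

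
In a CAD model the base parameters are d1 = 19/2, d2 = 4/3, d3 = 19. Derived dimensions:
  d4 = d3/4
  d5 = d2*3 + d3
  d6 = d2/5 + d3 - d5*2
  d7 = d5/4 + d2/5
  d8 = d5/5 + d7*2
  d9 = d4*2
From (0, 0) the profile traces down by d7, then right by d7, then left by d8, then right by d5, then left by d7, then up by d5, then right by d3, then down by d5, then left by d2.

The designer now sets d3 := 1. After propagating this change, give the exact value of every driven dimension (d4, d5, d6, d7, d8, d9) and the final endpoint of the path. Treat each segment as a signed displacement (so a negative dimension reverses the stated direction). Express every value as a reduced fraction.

Apply edit: d3 := 1
  d4 = d3/4 = 1/4
  d5 = d2*3 + d3 = 5
  d6 = d2/5 + d3 - d5*2 = -131/15
  d7 = d5/4 + d2/5 = 91/60
  d8 = d5/5 + d7*2 = 121/30
  d9 = d4*2 = 1/2
Walk from origin (0, 0):
  seg 1: down by d7 = 91/60 → (0, -91/60)
  seg 2: right by d7 = 91/60 → (91/60, -91/60)
  seg 3: left by d8 = 121/30 → (-151/60, -91/60)
  seg 4: right by d5 = 5 → (149/60, -91/60)
  seg 5: left by d7 = 91/60 → (29/30, -91/60)
  seg 6: up by d5 = 5 → (29/30, 209/60)
  seg 7: right by d3 = 1 → (59/30, 209/60)
  seg 8: down by d5 = 5 → (59/30, -91/60)
  seg 9: left by d2 = 4/3 → (19/30, -91/60)

d4 = 1/4
d5 = 5
d6 = -131/15
d7 = 91/60
d8 = 121/30
d9 = 1/2
endpoint = (19/30, -91/60)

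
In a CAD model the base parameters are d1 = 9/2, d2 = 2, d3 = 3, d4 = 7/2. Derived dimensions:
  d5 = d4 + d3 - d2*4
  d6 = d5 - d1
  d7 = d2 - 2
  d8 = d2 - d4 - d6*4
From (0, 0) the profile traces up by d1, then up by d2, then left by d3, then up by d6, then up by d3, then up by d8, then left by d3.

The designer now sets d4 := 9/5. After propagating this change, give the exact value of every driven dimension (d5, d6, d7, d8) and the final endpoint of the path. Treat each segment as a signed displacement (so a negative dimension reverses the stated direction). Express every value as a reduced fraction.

Apply edit: d4 := 9/5
  d5 = d4 + d3 - d2*4 = -16/5
  d6 = d5 - d1 = -77/10
  d7 = d2 - 2 = 0
  d8 = d2 - d4 - d6*4 = 31
Walk from origin (0, 0):
  seg 1: up by d1 = 9/2 → (0, 9/2)
  seg 2: up by d2 = 2 → (0, 13/2)
  seg 3: left by d3 = 3 → (-3, 13/2)
  seg 4: up by d6 = -77/10 → (-3, -6/5)
  seg 5: up by d3 = 3 → (-3, 9/5)
  seg 6: up by d8 = 31 → (-3, 164/5)
  seg 7: left by d3 = 3 → (-6, 164/5)

d5 = -16/5
d6 = -77/10
d7 = 0
d8 = 31
endpoint = (-6, 164/5)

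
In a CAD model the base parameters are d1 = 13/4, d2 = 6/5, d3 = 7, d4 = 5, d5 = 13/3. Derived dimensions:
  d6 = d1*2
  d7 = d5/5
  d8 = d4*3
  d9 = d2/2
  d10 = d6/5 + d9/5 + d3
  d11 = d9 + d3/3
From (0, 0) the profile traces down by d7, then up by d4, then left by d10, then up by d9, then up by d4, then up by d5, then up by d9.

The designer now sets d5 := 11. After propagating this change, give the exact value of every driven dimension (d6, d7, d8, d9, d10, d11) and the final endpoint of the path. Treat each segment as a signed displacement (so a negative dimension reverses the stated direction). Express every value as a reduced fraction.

d6 = 13/2
d7 = 11/5
d8 = 15
d9 = 3/5
d10 = 421/50
d11 = 44/15
endpoint = (-421/50, 20)

Apply edit: d5 := 11
  d6 = d1*2 = 13/2
  d7 = d5/5 = 11/5
  d8 = d4*3 = 15
  d9 = d2/2 = 3/5
  d10 = d6/5 + d9/5 + d3 = 421/50
  d11 = d9 + d3/3 = 44/15
Walk from origin (0, 0):
  seg 1: down by d7 = 11/5 → (0, -11/5)
  seg 2: up by d4 = 5 → (0, 14/5)
  seg 3: left by d10 = 421/50 → (-421/50, 14/5)
  seg 4: up by d9 = 3/5 → (-421/50, 17/5)
  seg 5: up by d4 = 5 → (-421/50, 42/5)
  seg 6: up by d5 = 11 → (-421/50, 97/5)
  seg 7: up by d9 = 3/5 → (-421/50, 20)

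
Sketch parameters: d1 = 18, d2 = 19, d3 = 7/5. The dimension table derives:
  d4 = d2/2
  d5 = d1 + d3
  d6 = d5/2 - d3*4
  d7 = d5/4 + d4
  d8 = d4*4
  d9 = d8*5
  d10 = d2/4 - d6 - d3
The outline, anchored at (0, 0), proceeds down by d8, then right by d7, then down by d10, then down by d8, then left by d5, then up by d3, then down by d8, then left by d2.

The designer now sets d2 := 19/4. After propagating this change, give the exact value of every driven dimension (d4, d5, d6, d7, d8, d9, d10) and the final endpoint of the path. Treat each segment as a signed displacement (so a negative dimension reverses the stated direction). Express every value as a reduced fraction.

d4 = 19/8
d5 = 97/5
d6 = 41/10
d7 = 289/40
d8 = 19/2
d9 = 95/2
d10 = -69/16
endpoint = (-677/40, -1823/80)

Apply edit: d2 := 19/4
  d4 = d2/2 = 19/8
  d5 = d1 + d3 = 97/5
  d6 = d5/2 - d3*4 = 41/10
  d7 = d5/4 + d4 = 289/40
  d8 = d4*4 = 19/2
  d9 = d8*5 = 95/2
  d10 = d2/4 - d6 - d3 = -69/16
Walk from origin (0, 0):
  seg 1: down by d8 = 19/2 → (0, -19/2)
  seg 2: right by d7 = 289/40 → (289/40, -19/2)
  seg 3: down by d10 = -69/16 → (289/40, -83/16)
  seg 4: down by d8 = 19/2 → (289/40, -235/16)
  seg 5: left by d5 = 97/5 → (-487/40, -235/16)
  seg 6: up by d3 = 7/5 → (-487/40, -1063/80)
  seg 7: down by d8 = 19/2 → (-487/40, -1823/80)
  seg 8: left by d2 = 19/4 → (-677/40, -1823/80)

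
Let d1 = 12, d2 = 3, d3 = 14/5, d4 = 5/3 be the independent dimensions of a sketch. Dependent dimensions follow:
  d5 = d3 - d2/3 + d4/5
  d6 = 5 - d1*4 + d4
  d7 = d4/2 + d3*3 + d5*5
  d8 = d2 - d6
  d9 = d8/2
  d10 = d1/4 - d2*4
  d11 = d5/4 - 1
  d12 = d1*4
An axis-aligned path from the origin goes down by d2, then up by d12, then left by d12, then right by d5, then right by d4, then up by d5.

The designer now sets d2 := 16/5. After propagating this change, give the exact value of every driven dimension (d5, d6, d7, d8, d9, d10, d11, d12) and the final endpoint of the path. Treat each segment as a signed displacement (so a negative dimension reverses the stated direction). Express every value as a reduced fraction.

d5 = 31/15
d6 = -124/3
d7 = 587/30
d8 = 668/15
d9 = 334/15
d10 = -49/5
d11 = -29/60
d12 = 48
endpoint = (-664/15, 703/15)

Apply edit: d2 := 16/5
  d5 = d3 - d2/3 + d4/5 = 31/15
  d6 = 5 - d1*4 + d4 = -124/3
  d7 = d4/2 + d3*3 + d5*5 = 587/30
  d8 = d2 - d6 = 668/15
  d9 = d8/2 = 334/15
  d10 = d1/4 - d2*4 = -49/5
  d11 = d5/4 - 1 = -29/60
  d12 = d1*4 = 48
Walk from origin (0, 0):
  seg 1: down by d2 = 16/5 → (0, -16/5)
  seg 2: up by d12 = 48 → (0, 224/5)
  seg 3: left by d12 = 48 → (-48, 224/5)
  seg 4: right by d5 = 31/15 → (-689/15, 224/5)
  seg 5: right by d4 = 5/3 → (-664/15, 224/5)
  seg 6: up by d5 = 31/15 → (-664/15, 703/15)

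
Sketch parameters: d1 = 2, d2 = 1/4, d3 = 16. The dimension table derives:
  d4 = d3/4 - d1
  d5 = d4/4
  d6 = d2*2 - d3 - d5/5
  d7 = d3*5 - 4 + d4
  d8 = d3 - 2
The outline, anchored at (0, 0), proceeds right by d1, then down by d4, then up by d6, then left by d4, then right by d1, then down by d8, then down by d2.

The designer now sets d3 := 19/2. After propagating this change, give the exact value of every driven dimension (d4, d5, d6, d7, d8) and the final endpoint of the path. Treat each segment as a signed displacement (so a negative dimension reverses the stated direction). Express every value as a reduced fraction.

Apply edit: d3 := 19/2
  d4 = d3/4 - d1 = 3/8
  d5 = d4/4 = 3/32
  d6 = d2*2 - d3 - d5/5 = -1443/160
  d7 = d3*5 - 4 + d4 = 351/8
  d8 = d3 - 2 = 15/2
Walk from origin (0, 0):
  seg 1: right by d1 = 2 → (2, 0)
  seg 2: down by d4 = 3/8 → (2, -3/8)
  seg 3: up by d6 = -1443/160 → (2, -1503/160)
  seg 4: left by d4 = 3/8 → (13/8, -1503/160)
  seg 5: right by d1 = 2 → (29/8, -1503/160)
  seg 6: down by d8 = 15/2 → (29/8, -2703/160)
  seg 7: down by d2 = 1/4 → (29/8, -2743/160)

d4 = 3/8
d5 = 3/32
d6 = -1443/160
d7 = 351/8
d8 = 15/2
endpoint = (29/8, -2743/160)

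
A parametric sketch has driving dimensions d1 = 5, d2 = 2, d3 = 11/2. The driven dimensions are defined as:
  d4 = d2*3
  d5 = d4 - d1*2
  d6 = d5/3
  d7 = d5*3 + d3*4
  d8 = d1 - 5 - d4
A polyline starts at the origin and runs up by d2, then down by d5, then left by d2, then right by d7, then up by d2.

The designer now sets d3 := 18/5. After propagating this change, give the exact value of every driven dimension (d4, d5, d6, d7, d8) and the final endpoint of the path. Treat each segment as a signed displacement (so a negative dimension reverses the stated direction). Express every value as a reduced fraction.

Apply edit: d3 := 18/5
  d4 = d2*3 = 6
  d5 = d4 - d1*2 = -4
  d6 = d5/3 = -4/3
  d7 = d5*3 + d3*4 = 12/5
  d8 = d1 - 5 - d4 = -6
Walk from origin (0, 0):
  seg 1: up by d2 = 2 → (0, 2)
  seg 2: down by d5 = -4 → (0, 6)
  seg 3: left by d2 = 2 → (-2, 6)
  seg 4: right by d7 = 12/5 → (2/5, 6)
  seg 5: up by d2 = 2 → (2/5, 8)

d4 = 6
d5 = -4
d6 = -4/3
d7 = 12/5
d8 = -6
endpoint = (2/5, 8)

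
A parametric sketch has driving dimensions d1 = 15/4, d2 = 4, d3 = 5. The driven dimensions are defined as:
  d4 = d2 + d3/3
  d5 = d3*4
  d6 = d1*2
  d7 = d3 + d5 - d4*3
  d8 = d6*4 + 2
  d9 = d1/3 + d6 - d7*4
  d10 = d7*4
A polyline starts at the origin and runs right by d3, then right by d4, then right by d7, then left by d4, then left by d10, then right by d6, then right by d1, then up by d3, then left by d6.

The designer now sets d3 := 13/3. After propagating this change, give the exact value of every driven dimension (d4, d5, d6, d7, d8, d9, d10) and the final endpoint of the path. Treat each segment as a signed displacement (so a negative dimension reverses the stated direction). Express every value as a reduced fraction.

d4 = 49/9
d5 = 52/3
d6 = 15/2
d7 = 16/3
d8 = 32
d9 = -151/12
d10 = 64/3
endpoint = (-95/12, 13/3)

Apply edit: d3 := 13/3
  d4 = d2 + d3/3 = 49/9
  d5 = d3*4 = 52/3
  d6 = d1*2 = 15/2
  d7 = d3 + d5 - d4*3 = 16/3
  d8 = d6*4 + 2 = 32
  d9 = d1/3 + d6 - d7*4 = -151/12
  d10 = d7*4 = 64/3
Walk from origin (0, 0):
  seg 1: right by d3 = 13/3 → (13/3, 0)
  seg 2: right by d4 = 49/9 → (88/9, 0)
  seg 3: right by d7 = 16/3 → (136/9, 0)
  seg 4: left by d4 = 49/9 → (29/3, 0)
  seg 5: left by d10 = 64/3 → (-35/3, 0)
  seg 6: right by d6 = 15/2 → (-25/6, 0)
  seg 7: right by d1 = 15/4 → (-5/12, 0)
  seg 8: up by d3 = 13/3 → (-5/12, 13/3)
  seg 9: left by d6 = 15/2 → (-95/12, 13/3)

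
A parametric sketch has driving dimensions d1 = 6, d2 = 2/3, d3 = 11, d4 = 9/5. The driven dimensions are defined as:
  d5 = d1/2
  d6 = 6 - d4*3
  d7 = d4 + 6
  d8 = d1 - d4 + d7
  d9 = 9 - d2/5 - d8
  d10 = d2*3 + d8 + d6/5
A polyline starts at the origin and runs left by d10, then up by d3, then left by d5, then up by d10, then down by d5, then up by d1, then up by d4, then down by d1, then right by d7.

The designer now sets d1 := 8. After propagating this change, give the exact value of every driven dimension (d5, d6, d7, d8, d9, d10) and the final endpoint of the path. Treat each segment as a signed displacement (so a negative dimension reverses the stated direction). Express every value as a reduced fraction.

Apply edit: d1 := 8
  d5 = d1/2 = 4
  d6 = 6 - d4*3 = 3/5
  d7 = d4 + 6 = 39/5
  d8 = d1 - d4 + d7 = 14
  d9 = 9 - d2/5 - d8 = -77/15
  d10 = d2*3 + d8 + d6/5 = 403/25
Walk from origin (0, 0):
  seg 1: left by d10 = 403/25 → (-403/25, 0)
  seg 2: up by d3 = 11 → (-403/25, 11)
  seg 3: left by d5 = 4 → (-503/25, 11)
  seg 4: up by d10 = 403/25 → (-503/25, 678/25)
  seg 5: down by d5 = 4 → (-503/25, 578/25)
  seg 6: up by d1 = 8 → (-503/25, 778/25)
  seg 7: up by d4 = 9/5 → (-503/25, 823/25)
  seg 8: down by d1 = 8 → (-503/25, 623/25)
  seg 9: right by d7 = 39/5 → (-308/25, 623/25)

d5 = 4
d6 = 3/5
d7 = 39/5
d8 = 14
d9 = -77/15
d10 = 403/25
endpoint = (-308/25, 623/25)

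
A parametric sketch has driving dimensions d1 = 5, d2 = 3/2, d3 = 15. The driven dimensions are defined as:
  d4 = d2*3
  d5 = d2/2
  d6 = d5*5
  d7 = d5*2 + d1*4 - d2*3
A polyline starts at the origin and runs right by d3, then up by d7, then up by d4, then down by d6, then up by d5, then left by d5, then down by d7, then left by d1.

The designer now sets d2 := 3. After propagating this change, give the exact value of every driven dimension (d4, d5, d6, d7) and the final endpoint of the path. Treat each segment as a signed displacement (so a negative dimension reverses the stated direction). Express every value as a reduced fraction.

d4 = 9
d5 = 3/2
d6 = 15/2
d7 = 14
endpoint = (17/2, 3)

Apply edit: d2 := 3
  d4 = d2*3 = 9
  d5 = d2/2 = 3/2
  d6 = d5*5 = 15/2
  d7 = d5*2 + d1*4 - d2*3 = 14
Walk from origin (0, 0):
  seg 1: right by d3 = 15 → (15, 0)
  seg 2: up by d7 = 14 → (15, 14)
  seg 3: up by d4 = 9 → (15, 23)
  seg 4: down by d6 = 15/2 → (15, 31/2)
  seg 5: up by d5 = 3/2 → (15, 17)
  seg 6: left by d5 = 3/2 → (27/2, 17)
  seg 7: down by d7 = 14 → (27/2, 3)
  seg 8: left by d1 = 5 → (17/2, 3)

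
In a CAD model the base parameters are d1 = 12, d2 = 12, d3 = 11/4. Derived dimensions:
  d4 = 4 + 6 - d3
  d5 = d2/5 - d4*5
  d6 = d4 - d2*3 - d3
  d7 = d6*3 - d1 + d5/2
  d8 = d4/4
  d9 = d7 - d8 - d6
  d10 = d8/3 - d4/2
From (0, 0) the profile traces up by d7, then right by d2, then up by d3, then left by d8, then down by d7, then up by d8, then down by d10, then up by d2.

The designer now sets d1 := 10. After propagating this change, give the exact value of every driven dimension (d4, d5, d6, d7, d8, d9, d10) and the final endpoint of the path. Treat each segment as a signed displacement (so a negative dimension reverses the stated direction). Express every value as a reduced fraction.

d4 = 29/4
d5 = -677/20
d6 = -63/2
d7 = -4857/40
d8 = 29/16
d9 = -7339/80
d10 = -145/48
endpoint = (163/16, 235/12)

Apply edit: d1 := 10
  d4 = 4 + 6 - d3 = 29/4
  d5 = d2/5 - d4*5 = -677/20
  d6 = d4 - d2*3 - d3 = -63/2
  d7 = d6*3 - d1 + d5/2 = -4857/40
  d8 = d4/4 = 29/16
  d9 = d7 - d8 - d6 = -7339/80
  d10 = d8/3 - d4/2 = -145/48
Walk from origin (0, 0):
  seg 1: up by d7 = -4857/40 → (0, -4857/40)
  seg 2: right by d2 = 12 → (12, -4857/40)
  seg 3: up by d3 = 11/4 → (12, -4747/40)
  seg 4: left by d8 = 29/16 → (163/16, -4747/40)
  seg 5: down by d7 = -4857/40 → (163/16, 11/4)
  seg 6: up by d8 = 29/16 → (163/16, 73/16)
  seg 7: down by d10 = -145/48 → (163/16, 91/12)
  seg 8: up by d2 = 12 → (163/16, 235/12)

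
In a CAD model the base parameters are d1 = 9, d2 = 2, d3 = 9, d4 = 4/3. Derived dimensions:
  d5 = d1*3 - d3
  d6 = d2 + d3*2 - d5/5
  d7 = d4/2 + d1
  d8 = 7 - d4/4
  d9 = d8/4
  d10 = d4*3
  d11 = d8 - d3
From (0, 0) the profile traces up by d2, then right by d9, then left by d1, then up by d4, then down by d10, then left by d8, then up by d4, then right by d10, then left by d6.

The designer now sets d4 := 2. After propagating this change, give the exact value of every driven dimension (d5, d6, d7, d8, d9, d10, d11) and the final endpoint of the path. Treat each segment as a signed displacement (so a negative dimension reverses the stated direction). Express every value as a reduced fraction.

d5 = 18
d6 = 82/5
d7 = 10
d8 = 13/2
d9 = 13/8
d10 = 6
d11 = -5/2
endpoint = (-971/40, 0)

Apply edit: d4 := 2
  d5 = d1*3 - d3 = 18
  d6 = d2 + d3*2 - d5/5 = 82/5
  d7 = d4/2 + d1 = 10
  d8 = 7 - d4/4 = 13/2
  d9 = d8/4 = 13/8
  d10 = d4*3 = 6
  d11 = d8 - d3 = -5/2
Walk from origin (0, 0):
  seg 1: up by d2 = 2 → (0, 2)
  seg 2: right by d9 = 13/8 → (13/8, 2)
  seg 3: left by d1 = 9 → (-59/8, 2)
  seg 4: up by d4 = 2 → (-59/8, 4)
  seg 5: down by d10 = 6 → (-59/8, -2)
  seg 6: left by d8 = 13/2 → (-111/8, -2)
  seg 7: up by d4 = 2 → (-111/8, 0)
  seg 8: right by d10 = 6 → (-63/8, 0)
  seg 9: left by d6 = 82/5 → (-971/40, 0)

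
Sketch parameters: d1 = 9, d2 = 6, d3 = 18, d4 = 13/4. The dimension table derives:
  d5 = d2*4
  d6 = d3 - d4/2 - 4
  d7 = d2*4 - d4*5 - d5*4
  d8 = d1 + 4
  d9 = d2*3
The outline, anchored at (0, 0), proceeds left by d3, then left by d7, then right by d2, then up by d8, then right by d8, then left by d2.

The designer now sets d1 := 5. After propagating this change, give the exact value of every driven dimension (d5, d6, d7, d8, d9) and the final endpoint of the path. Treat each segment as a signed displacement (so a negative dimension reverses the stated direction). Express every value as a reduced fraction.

Apply edit: d1 := 5
  d5 = d2*4 = 24
  d6 = d3 - d4/2 - 4 = 99/8
  d7 = d2*4 - d4*5 - d5*4 = -353/4
  d8 = d1 + 4 = 9
  d9 = d2*3 = 18
Walk from origin (0, 0):
  seg 1: left by d3 = 18 → (-18, 0)
  seg 2: left by d7 = -353/4 → (281/4, 0)
  seg 3: right by d2 = 6 → (305/4, 0)
  seg 4: up by d8 = 9 → (305/4, 9)
  seg 5: right by d8 = 9 → (341/4, 9)
  seg 6: left by d2 = 6 → (317/4, 9)

d5 = 24
d6 = 99/8
d7 = -353/4
d8 = 9
d9 = 18
endpoint = (317/4, 9)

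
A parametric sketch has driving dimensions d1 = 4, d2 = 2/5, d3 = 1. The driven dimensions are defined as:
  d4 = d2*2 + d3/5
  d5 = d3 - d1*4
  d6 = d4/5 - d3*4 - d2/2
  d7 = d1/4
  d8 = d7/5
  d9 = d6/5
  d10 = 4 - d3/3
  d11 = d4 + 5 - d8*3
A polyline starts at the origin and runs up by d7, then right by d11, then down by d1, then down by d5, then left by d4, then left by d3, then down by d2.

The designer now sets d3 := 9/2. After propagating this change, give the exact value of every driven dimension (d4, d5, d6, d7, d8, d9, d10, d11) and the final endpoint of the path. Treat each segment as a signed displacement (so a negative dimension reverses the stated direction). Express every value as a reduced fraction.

Apply edit: d3 := 9/2
  d4 = d2*2 + d3/5 = 17/10
  d5 = d3 - d1*4 = -23/2
  d6 = d4/5 - d3*4 - d2/2 = -893/50
  d7 = d1/4 = 1
  d8 = d7/5 = 1/5
  d9 = d6/5 = -893/250
  d10 = 4 - d3/3 = 5/2
  d11 = d4 + 5 - d8*3 = 61/10
Walk from origin (0, 0):
  seg 1: up by d7 = 1 → (0, 1)
  seg 2: right by d11 = 61/10 → (61/10, 1)
  seg 3: down by d1 = 4 → (61/10, -3)
  seg 4: down by d5 = -23/2 → (61/10, 17/2)
  seg 5: left by d4 = 17/10 → (22/5, 17/2)
  seg 6: left by d3 = 9/2 → (-1/10, 17/2)
  seg 7: down by d2 = 2/5 → (-1/10, 81/10)

d4 = 17/10
d5 = -23/2
d6 = -893/50
d7 = 1
d8 = 1/5
d9 = -893/250
d10 = 5/2
d11 = 61/10
endpoint = (-1/10, 81/10)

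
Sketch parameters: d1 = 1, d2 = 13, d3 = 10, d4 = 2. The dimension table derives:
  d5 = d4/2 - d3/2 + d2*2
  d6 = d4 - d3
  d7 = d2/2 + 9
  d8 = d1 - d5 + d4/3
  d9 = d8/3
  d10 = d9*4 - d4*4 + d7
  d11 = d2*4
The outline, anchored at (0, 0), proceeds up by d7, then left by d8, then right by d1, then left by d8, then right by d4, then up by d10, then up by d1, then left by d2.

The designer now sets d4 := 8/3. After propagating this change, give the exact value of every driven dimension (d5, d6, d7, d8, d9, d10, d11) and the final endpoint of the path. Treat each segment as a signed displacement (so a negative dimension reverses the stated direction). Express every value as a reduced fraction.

d5 = 67/3
d6 = -22/3
d7 = 31/2
d8 = -184/9
d9 = -184/27
d10 = -1211/54
d11 = 52
endpoint = (284/9, -160/27)

Apply edit: d4 := 8/3
  d5 = d4/2 - d3/2 + d2*2 = 67/3
  d6 = d4 - d3 = -22/3
  d7 = d2/2 + 9 = 31/2
  d8 = d1 - d5 + d4/3 = -184/9
  d9 = d8/3 = -184/27
  d10 = d9*4 - d4*4 + d7 = -1211/54
  d11 = d2*4 = 52
Walk from origin (0, 0):
  seg 1: up by d7 = 31/2 → (0, 31/2)
  seg 2: left by d8 = -184/9 → (184/9, 31/2)
  seg 3: right by d1 = 1 → (193/9, 31/2)
  seg 4: left by d8 = -184/9 → (377/9, 31/2)
  seg 5: right by d4 = 8/3 → (401/9, 31/2)
  seg 6: up by d10 = -1211/54 → (401/9, -187/27)
  seg 7: up by d1 = 1 → (401/9, -160/27)
  seg 8: left by d2 = 13 → (284/9, -160/27)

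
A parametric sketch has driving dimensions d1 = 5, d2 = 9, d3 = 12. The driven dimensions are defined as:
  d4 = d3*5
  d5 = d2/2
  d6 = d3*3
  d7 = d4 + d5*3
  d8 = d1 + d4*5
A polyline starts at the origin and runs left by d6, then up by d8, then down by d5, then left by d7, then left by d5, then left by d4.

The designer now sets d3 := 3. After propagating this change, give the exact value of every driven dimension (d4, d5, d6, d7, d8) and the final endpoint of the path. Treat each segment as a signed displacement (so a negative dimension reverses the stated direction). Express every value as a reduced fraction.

d4 = 15
d5 = 9/2
d6 = 9
d7 = 57/2
d8 = 80
endpoint = (-57, 151/2)

Apply edit: d3 := 3
  d4 = d3*5 = 15
  d5 = d2/2 = 9/2
  d6 = d3*3 = 9
  d7 = d4 + d5*3 = 57/2
  d8 = d1 + d4*5 = 80
Walk from origin (0, 0):
  seg 1: left by d6 = 9 → (-9, 0)
  seg 2: up by d8 = 80 → (-9, 80)
  seg 3: down by d5 = 9/2 → (-9, 151/2)
  seg 4: left by d7 = 57/2 → (-75/2, 151/2)
  seg 5: left by d5 = 9/2 → (-42, 151/2)
  seg 6: left by d4 = 15 → (-57, 151/2)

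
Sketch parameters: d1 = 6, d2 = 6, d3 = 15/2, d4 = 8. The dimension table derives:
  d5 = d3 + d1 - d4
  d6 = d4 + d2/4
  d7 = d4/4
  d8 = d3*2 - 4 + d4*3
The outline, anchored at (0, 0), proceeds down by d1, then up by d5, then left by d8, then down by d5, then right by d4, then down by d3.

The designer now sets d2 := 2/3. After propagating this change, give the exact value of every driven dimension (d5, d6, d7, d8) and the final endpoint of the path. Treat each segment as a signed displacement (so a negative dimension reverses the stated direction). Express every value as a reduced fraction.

Apply edit: d2 := 2/3
  d5 = d3 + d1 - d4 = 11/2
  d6 = d4 + d2/4 = 49/6
  d7 = d4/4 = 2
  d8 = d3*2 - 4 + d4*3 = 35
Walk from origin (0, 0):
  seg 1: down by d1 = 6 → (0, -6)
  seg 2: up by d5 = 11/2 → (0, -1/2)
  seg 3: left by d8 = 35 → (-35, -1/2)
  seg 4: down by d5 = 11/2 → (-35, -6)
  seg 5: right by d4 = 8 → (-27, -6)
  seg 6: down by d3 = 15/2 → (-27, -27/2)

d5 = 11/2
d6 = 49/6
d7 = 2
d8 = 35
endpoint = (-27, -27/2)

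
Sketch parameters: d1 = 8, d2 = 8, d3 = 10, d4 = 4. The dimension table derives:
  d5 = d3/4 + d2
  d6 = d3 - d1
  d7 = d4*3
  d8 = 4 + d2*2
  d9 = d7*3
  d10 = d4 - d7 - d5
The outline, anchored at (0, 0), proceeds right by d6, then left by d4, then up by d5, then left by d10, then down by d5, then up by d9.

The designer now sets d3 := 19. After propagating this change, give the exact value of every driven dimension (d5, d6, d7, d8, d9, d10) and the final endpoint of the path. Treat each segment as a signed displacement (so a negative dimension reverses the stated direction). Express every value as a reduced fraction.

d5 = 51/4
d6 = 11
d7 = 12
d8 = 20
d9 = 36
d10 = -83/4
endpoint = (111/4, 36)

Apply edit: d3 := 19
  d5 = d3/4 + d2 = 51/4
  d6 = d3 - d1 = 11
  d7 = d4*3 = 12
  d8 = 4 + d2*2 = 20
  d9 = d7*3 = 36
  d10 = d4 - d7 - d5 = -83/4
Walk from origin (0, 0):
  seg 1: right by d6 = 11 → (11, 0)
  seg 2: left by d4 = 4 → (7, 0)
  seg 3: up by d5 = 51/4 → (7, 51/4)
  seg 4: left by d10 = -83/4 → (111/4, 51/4)
  seg 5: down by d5 = 51/4 → (111/4, 0)
  seg 6: up by d9 = 36 → (111/4, 36)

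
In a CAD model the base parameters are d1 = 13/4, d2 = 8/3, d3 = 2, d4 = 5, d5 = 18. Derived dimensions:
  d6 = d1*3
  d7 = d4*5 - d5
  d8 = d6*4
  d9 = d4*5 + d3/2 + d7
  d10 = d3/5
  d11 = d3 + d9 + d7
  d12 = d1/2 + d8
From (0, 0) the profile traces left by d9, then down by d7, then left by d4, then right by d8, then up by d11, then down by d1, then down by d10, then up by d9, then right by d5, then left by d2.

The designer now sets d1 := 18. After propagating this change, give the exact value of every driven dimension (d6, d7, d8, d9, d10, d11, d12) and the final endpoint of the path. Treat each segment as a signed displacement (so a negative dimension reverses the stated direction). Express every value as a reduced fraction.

Apply edit: d1 := 18
  d6 = d1*3 = 54
  d7 = d4*5 - d5 = 7
  d8 = d6*4 = 216
  d9 = d4*5 + d3/2 + d7 = 33
  d10 = d3/5 = 2/5
  d11 = d3 + d9 + d7 = 42
  d12 = d1/2 + d8 = 225
Walk from origin (0, 0):
  seg 1: left by d9 = 33 → (-33, 0)
  seg 2: down by d7 = 7 → (-33, -7)
  seg 3: left by d4 = 5 → (-38, -7)
  seg 4: right by d8 = 216 → (178, -7)
  seg 5: up by d11 = 42 → (178, 35)
  seg 6: down by d1 = 18 → (178, 17)
  seg 7: down by d10 = 2/5 → (178, 83/5)
  seg 8: up by d9 = 33 → (178, 248/5)
  seg 9: right by d5 = 18 → (196, 248/5)
  seg 10: left by d2 = 8/3 → (580/3, 248/5)

d6 = 54
d7 = 7
d8 = 216
d9 = 33
d10 = 2/5
d11 = 42
d12 = 225
endpoint = (580/3, 248/5)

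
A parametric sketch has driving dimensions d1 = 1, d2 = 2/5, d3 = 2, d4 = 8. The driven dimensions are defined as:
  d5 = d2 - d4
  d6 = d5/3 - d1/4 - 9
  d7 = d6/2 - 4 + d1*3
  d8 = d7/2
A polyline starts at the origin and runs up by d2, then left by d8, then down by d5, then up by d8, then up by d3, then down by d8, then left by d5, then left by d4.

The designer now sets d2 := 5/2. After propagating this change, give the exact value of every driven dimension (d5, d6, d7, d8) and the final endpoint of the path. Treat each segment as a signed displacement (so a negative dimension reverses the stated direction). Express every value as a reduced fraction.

Apply edit: d2 := 5/2
  d5 = d2 - d4 = -11/2
  d6 = d5/3 - d1/4 - 9 = -133/12
  d7 = d6/2 - 4 + d1*3 = -157/24
  d8 = d7/2 = -157/48
Walk from origin (0, 0):
  seg 1: up by d2 = 5/2 → (0, 5/2)
  seg 2: left by d8 = -157/48 → (157/48, 5/2)
  seg 3: down by d5 = -11/2 → (157/48, 8)
  seg 4: up by d8 = -157/48 → (157/48, 227/48)
  seg 5: up by d3 = 2 → (157/48, 323/48)
  seg 6: down by d8 = -157/48 → (157/48, 10)
  seg 7: left by d5 = -11/2 → (421/48, 10)
  seg 8: left by d4 = 8 → (37/48, 10)

d5 = -11/2
d6 = -133/12
d7 = -157/24
d8 = -157/48
endpoint = (37/48, 10)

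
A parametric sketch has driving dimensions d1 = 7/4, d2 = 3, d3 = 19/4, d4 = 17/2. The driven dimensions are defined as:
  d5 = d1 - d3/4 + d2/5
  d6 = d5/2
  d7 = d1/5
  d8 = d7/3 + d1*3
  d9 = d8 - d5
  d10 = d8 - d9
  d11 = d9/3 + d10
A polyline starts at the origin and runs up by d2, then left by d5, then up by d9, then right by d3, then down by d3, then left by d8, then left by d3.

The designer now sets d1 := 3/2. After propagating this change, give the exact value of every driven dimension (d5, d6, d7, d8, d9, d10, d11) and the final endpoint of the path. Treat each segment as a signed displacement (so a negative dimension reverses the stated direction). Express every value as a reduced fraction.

Apply edit: d1 := 3/2
  d5 = d1 - d3/4 + d2/5 = 73/80
  d6 = d5/2 = 73/160
  d7 = d1/5 = 3/10
  d8 = d7/3 + d1*3 = 23/5
  d9 = d8 - d5 = 59/16
  d10 = d8 - d9 = 73/80
  d11 = d9/3 + d10 = 257/120
Walk from origin (0, 0):
  seg 1: up by d2 = 3 → (0, 3)
  seg 2: left by d5 = 73/80 → (-73/80, 3)
  seg 3: up by d9 = 59/16 → (-73/80, 107/16)
  seg 4: right by d3 = 19/4 → (307/80, 107/16)
  seg 5: down by d3 = 19/4 → (307/80, 31/16)
  seg 6: left by d8 = 23/5 → (-61/80, 31/16)
  seg 7: left by d3 = 19/4 → (-441/80, 31/16)

d5 = 73/80
d6 = 73/160
d7 = 3/10
d8 = 23/5
d9 = 59/16
d10 = 73/80
d11 = 257/120
endpoint = (-441/80, 31/16)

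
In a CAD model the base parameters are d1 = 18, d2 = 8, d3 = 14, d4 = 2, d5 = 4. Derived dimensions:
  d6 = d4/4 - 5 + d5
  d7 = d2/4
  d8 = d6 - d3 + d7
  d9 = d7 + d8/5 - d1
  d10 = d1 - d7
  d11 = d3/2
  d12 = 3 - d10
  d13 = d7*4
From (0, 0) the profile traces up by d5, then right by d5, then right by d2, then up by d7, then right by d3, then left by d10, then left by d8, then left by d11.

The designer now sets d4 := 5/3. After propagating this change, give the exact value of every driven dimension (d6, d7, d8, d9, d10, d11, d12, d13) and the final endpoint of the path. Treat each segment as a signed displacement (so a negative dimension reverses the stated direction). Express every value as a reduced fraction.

d6 = -7/12
d7 = 2
d8 = -151/12
d9 = -1111/60
d10 = 16
d11 = 7
d12 = -13
d13 = 8
endpoint = (187/12, 6)

Apply edit: d4 := 5/3
  d6 = d4/4 - 5 + d5 = -7/12
  d7 = d2/4 = 2
  d8 = d6 - d3 + d7 = -151/12
  d9 = d7 + d8/5 - d1 = -1111/60
  d10 = d1 - d7 = 16
  d11 = d3/2 = 7
  d12 = 3 - d10 = -13
  d13 = d7*4 = 8
Walk from origin (0, 0):
  seg 1: up by d5 = 4 → (0, 4)
  seg 2: right by d5 = 4 → (4, 4)
  seg 3: right by d2 = 8 → (12, 4)
  seg 4: up by d7 = 2 → (12, 6)
  seg 5: right by d3 = 14 → (26, 6)
  seg 6: left by d10 = 16 → (10, 6)
  seg 7: left by d8 = -151/12 → (271/12, 6)
  seg 8: left by d11 = 7 → (187/12, 6)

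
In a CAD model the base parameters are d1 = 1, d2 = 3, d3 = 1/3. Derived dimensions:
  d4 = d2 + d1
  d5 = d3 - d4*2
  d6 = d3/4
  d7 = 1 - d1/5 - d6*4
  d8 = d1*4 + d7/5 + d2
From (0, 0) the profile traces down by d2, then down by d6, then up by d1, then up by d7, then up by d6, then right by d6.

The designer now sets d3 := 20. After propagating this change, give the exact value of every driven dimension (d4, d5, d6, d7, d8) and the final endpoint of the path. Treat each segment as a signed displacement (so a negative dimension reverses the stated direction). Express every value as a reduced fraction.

Apply edit: d3 := 20
  d4 = d2 + d1 = 4
  d5 = d3 - d4*2 = 12
  d6 = d3/4 = 5
  d7 = 1 - d1/5 - d6*4 = -96/5
  d8 = d1*4 + d7/5 + d2 = 79/25
Walk from origin (0, 0):
  seg 1: down by d2 = 3 → (0, -3)
  seg 2: down by d6 = 5 → (0, -8)
  seg 3: up by d1 = 1 → (0, -7)
  seg 4: up by d7 = -96/5 → (0, -131/5)
  seg 5: up by d6 = 5 → (0, -106/5)
  seg 6: right by d6 = 5 → (5, -106/5)

d4 = 4
d5 = 12
d6 = 5
d7 = -96/5
d8 = 79/25
endpoint = (5, -106/5)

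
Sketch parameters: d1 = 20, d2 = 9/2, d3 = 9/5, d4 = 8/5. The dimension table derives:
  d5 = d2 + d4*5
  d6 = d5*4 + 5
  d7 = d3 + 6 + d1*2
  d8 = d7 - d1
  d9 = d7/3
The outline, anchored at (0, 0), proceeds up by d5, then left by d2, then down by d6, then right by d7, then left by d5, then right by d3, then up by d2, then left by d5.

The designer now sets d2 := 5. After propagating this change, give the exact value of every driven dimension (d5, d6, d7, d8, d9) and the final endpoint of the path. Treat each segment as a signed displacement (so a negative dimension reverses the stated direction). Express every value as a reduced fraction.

d5 = 13
d6 = 57
d7 = 239/5
d8 = 139/5
d9 = 239/15
endpoint = (93/5, -39)

Apply edit: d2 := 5
  d5 = d2 + d4*5 = 13
  d6 = d5*4 + 5 = 57
  d7 = d3 + 6 + d1*2 = 239/5
  d8 = d7 - d1 = 139/5
  d9 = d7/3 = 239/15
Walk from origin (0, 0):
  seg 1: up by d5 = 13 → (0, 13)
  seg 2: left by d2 = 5 → (-5, 13)
  seg 3: down by d6 = 57 → (-5, -44)
  seg 4: right by d7 = 239/5 → (214/5, -44)
  seg 5: left by d5 = 13 → (149/5, -44)
  seg 6: right by d3 = 9/5 → (158/5, -44)
  seg 7: up by d2 = 5 → (158/5, -39)
  seg 8: left by d5 = 13 → (93/5, -39)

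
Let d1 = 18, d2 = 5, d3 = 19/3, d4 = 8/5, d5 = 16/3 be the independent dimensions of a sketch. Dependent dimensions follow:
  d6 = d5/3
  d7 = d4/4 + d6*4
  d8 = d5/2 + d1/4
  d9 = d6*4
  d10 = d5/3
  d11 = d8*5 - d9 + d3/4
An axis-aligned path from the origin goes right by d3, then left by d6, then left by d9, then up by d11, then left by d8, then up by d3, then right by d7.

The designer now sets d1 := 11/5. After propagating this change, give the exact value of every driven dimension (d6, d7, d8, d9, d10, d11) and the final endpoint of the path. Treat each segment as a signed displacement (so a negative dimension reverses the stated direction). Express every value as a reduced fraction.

d6 = 16/9
d7 = 338/45
d8 = 193/60
d9 = 64/9
d10 = 16/9
d11 = 95/9
endpoint = (313/180, 152/9)

Apply edit: d1 := 11/5
  d6 = d5/3 = 16/9
  d7 = d4/4 + d6*4 = 338/45
  d8 = d5/2 + d1/4 = 193/60
  d9 = d6*4 = 64/9
  d10 = d5/3 = 16/9
  d11 = d8*5 - d9 + d3/4 = 95/9
Walk from origin (0, 0):
  seg 1: right by d3 = 19/3 → (19/3, 0)
  seg 2: left by d6 = 16/9 → (41/9, 0)
  seg 3: left by d9 = 64/9 → (-23/9, 0)
  seg 4: up by d11 = 95/9 → (-23/9, 95/9)
  seg 5: left by d8 = 193/60 → (-1039/180, 95/9)
  seg 6: up by d3 = 19/3 → (-1039/180, 152/9)
  seg 7: right by d7 = 338/45 → (313/180, 152/9)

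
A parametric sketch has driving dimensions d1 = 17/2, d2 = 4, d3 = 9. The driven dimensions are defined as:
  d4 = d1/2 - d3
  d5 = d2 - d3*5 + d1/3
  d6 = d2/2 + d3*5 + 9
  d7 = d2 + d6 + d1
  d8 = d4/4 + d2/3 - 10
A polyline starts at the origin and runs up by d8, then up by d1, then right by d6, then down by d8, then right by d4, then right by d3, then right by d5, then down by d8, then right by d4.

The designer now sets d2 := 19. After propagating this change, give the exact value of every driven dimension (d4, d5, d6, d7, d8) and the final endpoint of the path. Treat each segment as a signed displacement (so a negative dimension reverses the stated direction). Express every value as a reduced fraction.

Apply edit: d2 := 19
  d4 = d1/2 - d3 = -19/4
  d5 = d2 - d3*5 + d1/3 = -139/6
  d6 = d2/2 + d3*5 + 9 = 127/2
  d7 = d2 + d6 + d1 = 91
  d8 = d4/4 + d2/3 - 10 = -233/48
Walk from origin (0, 0):
  seg 1: up by d8 = -233/48 → (0, -233/48)
  seg 2: up by d1 = 17/2 → (0, 175/48)
  seg 3: right by d6 = 127/2 → (127/2, 175/48)
  seg 4: down by d8 = -233/48 → (127/2, 17/2)
  seg 5: right by d4 = -19/4 → (235/4, 17/2)
  seg 6: right by d3 = 9 → (271/4, 17/2)
  seg 7: right by d5 = -139/6 → (535/12, 17/2)
  seg 8: down by d8 = -233/48 → (535/12, 641/48)
  seg 9: right by d4 = -19/4 → (239/6, 641/48)

d4 = -19/4
d5 = -139/6
d6 = 127/2
d7 = 91
d8 = -233/48
endpoint = (239/6, 641/48)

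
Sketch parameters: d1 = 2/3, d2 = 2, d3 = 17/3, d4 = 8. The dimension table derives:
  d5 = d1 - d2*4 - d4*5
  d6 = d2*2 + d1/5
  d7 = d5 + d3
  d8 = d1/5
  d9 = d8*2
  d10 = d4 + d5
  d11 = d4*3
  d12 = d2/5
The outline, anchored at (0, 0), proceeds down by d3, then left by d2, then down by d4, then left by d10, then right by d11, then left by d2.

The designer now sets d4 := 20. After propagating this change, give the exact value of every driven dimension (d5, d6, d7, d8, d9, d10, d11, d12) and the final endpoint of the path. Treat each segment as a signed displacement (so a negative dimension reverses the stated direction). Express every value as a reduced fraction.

Apply edit: d4 := 20
  d5 = d1 - d2*4 - d4*5 = -322/3
  d6 = d2*2 + d1/5 = 62/15
  d7 = d5 + d3 = -305/3
  d8 = d1/5 = 2/15
  d9 = d8*2 = 4/15
  d10 = d4 + d5 = -262/3
  d11 = d4*3 = 60
  d12 = d2/5 = 2/5
Walk from origin (0, 0):
  seg 1: down by d3 = 17/3 → (0, -17/3)
  seg 2: left by d2 = 2 → (-2, -17/3)
  seg 3: down by d4 = 20 → (-2, -77/3)
  seg 4: left by d10 = -262/3 → (256/3, -77/3)
  seg 5: right by d11 = 60 → (436/3, -77/3)
  seg 6: left by d2 = 2 → (430/3, -77/3)

d5 = -322/3
d6 = 62/15
d7 = -305/3
d8 = 2/15
d9 = 4/15
d10 = -262/3
d11 = 60
d12 = 2/5
endpoint = (430/3, -77/3)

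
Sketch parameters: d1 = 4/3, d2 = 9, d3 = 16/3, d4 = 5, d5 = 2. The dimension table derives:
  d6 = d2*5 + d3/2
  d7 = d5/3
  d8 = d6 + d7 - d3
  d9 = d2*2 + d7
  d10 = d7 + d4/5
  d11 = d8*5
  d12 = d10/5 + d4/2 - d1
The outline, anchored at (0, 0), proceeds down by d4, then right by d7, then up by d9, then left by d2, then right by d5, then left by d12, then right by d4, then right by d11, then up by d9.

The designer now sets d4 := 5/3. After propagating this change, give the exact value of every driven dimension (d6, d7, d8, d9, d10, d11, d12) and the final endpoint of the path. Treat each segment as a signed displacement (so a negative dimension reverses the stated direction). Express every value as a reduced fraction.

Apply edit: d4 := 5/3
  d6 = d2*5 + d3/2 = 143/3
  d7 = d5/3 = 2/3
  d8 = d6 + d7 - d3 = 43
  d9 = d2*2 + d7 = 56/3
  d10 = d7 + d4/5 = 1
  d11 = d8*5 = 215
  d12 = d10/5 + d4/2 - d1 = -3/10
Walk from origin (0, 0):
  seg 1: down by d4 = 5/3 → (0, -5/3)
  seg 2: right by d7 = 2/3 → (2/3, -5/3)
  seg 3: up by d9 = 56/3 → (2/3, 17)
  seg 4: left by d2 = 9 → (-25/3, 17)
  seg 5: right by d5 = 2 → (-19/3, 17)
  seg 6: left by d12 = -3/10 → (-181/30, 17)
  seg 7: right by d4 = 5/3 → (-131/30, 17)
  seg 8: right by d11 = 215 → (6319/30, 17)
  seg 9: up by d9 = 56/3 → (6319/30, 107/3)

d6 = 143/3
d7 = 2/3
d8 = 43
d9 = 56/3
d10 = 1
d11 = 215
d12 = -3/10
endpoint = (6319/30, 107/3)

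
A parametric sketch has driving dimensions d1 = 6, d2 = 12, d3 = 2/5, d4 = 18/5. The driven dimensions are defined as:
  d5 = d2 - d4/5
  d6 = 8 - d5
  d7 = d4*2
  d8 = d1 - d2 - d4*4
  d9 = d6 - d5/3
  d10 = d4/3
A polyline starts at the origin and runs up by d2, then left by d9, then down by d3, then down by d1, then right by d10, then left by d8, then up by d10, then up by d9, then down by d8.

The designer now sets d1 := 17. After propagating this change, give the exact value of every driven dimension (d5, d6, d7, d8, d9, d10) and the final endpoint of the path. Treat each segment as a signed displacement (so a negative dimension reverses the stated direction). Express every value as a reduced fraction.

Apply edit: d1 := 17
  d5 = d2 - d4/5 = 282/25
  d6 = 8 - d5 = -82/25
  d7 = d4*2 = 36/5
  d8 = d1 - d2 - d4*4 = -47/5
  d9 = d6 - d5/3 = -176/25
  d10 = d4/3 = 6/5
Walk from origin (0, 0):
  seg 1: up by d2 = 12 → (0, 12)
  seg 2: left by d9 = -176/25 → (176/25, 12)
  seg 3: down by d3 = 2/5 → (176/25, 58/5)
  seg 4: down by d1 = 17 → (176/25, -27/5)
  seg 5: right by d10 = 6/5 → (206/25, -27/5)
  seg 6: left by d8 = -47/5 → (441/25, -27/5)
  seg 7: up by d10 = 6/5 → (441/25, -21/5)
  seg 8: up by d9 = -176/25 → (441/25, -281/25)
  seg 9: down by d8 = -47/5 → (441/25, -46/25)

d5 = 282/25
d6 = -82/25
d7 = 36/5
d8 = -47/5
d9 = -176/25
d10 = 6/5
endpoint = (441/25, -46/25)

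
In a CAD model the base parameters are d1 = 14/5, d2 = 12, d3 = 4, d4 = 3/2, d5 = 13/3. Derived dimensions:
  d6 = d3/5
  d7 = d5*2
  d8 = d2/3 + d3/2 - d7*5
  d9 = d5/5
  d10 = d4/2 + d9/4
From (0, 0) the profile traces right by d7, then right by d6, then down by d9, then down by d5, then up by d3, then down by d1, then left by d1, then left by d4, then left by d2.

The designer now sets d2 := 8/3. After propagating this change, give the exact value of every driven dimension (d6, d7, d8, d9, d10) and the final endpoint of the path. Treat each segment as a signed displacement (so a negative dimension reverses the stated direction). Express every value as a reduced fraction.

Apply edit: d2 := 8/3
  d6 = d3/5 = 4/5
  d7 = d5*2 = 26/3
  d8 = d2/3 + d3/2 - d7*5 = -364/9
  d9 = d5/5 = 13/15
  d10 = d4/2 + d9/4 = 29/30
Walk from origin (0, 0):
  seg 1: right by d7 = 26/3 → (26/3, 0)
  seg 2: right by d6 = 4/5 → (142/15, 0)
  seg 3: down by d9 = 13/15 → (142/15, -13/15)
  seg 4: down by d5 = 13/3 → (142/15, -26/5)
  seg 5: up by d3 = 4 → (142/15, -6/5)
  seg 6: down by d1 = 14/5 → (142/15, -4)
  seg 7: left by d1 = 14/5 → (20/3, -4)
  seg 8: left by d4 = 3/2 → (31/6, -4)
  seg 9: left by d2 = 8/3 → (5/2, -4)

d6 = 4/5
d7 = 26/3
d8 = -364/9
d9 = 13/15
d10 = 29/30
endpoint = (5/2, -4)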